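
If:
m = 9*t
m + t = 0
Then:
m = 0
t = 0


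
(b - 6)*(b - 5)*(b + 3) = b^3 - 8*b^2 - 3*b + 90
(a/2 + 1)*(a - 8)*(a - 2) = a^3/2 - 4*a^2 - 2*a + 16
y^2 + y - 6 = (y - 2)*(y + 3)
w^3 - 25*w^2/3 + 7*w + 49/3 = (w - 7)*(w - 7/3)*(w + 1)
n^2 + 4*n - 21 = (n - 3)*(n + 7)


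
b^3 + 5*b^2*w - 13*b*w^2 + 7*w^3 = (b - w)^2*(b + 7*w)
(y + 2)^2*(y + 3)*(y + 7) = y^4 + 14*y^3 + 65*y^2 + 124*y + 84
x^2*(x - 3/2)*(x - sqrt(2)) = x^4 - 3*x^3/2 - sqrt(2)*x^3 + 3*sqrt(2)*x^2/2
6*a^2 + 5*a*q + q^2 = (2*a + q)*(3*a + q)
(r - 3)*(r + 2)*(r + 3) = r^3 + 2*r^2 - 9*r - 18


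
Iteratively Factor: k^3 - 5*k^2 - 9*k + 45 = (k + 3)*(k^2 - 8*k + 15) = (k - 3)*(k + 3)*(k - 5)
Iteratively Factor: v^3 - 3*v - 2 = (v + 1)*(v^2 - v - 2) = (v - 2)*(v + 1)*(v + 1)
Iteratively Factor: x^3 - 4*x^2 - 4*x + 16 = (x - 2)*(x^2 - 2*x - 8) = (x - 4)*(x - 2)*(x + 2)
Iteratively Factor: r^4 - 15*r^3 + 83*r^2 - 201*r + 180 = (r - 4)*(r^3 - 11*r^2 + 39*r - 45) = (r - 4)*(r - 3)*(r^2 - 8*r + 15) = (r - 4)*(r - 3)^2*(r - 5)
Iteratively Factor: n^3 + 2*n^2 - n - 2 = (n + 2)*(n^2 - 1) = (n + 1)*(n + 2)*(n - 1)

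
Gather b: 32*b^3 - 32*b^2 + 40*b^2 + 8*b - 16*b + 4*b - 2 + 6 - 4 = 32*b^3 + 8*b^2 - 4*b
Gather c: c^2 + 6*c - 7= c^2 + 6*c - 7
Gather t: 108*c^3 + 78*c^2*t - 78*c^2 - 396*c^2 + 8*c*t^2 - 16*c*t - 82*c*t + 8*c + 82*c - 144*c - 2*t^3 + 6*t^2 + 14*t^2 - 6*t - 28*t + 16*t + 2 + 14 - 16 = 108*c^3 - 474*c^2 - 54*c - 2*t^3 + t^2*(8*c + 20) + t*(78*c^2 - 98*c - 18)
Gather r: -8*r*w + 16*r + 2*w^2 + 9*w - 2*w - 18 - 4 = r*(16 - 8*w) + 2*w^2 + 7*w - 22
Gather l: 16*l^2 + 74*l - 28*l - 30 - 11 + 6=16*l^2 + 46*l - 35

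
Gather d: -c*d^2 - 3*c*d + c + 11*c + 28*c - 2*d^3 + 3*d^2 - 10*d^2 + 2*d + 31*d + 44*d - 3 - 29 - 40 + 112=40*c - 2*d^3 + d^2*(-c - 7) + d*(77 - 3*c) + 40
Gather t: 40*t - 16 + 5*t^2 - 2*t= 5*t^2 + 38*t - 16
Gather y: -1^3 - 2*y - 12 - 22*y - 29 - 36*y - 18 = -60*y - 60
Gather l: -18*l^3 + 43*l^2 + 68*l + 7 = -18*l^3 + 43*l^2 + 68*l + 7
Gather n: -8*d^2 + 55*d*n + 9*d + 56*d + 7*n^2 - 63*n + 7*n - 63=-8*d^2 + 65*d + 7*n^2 + n*(55*d - 56) - 63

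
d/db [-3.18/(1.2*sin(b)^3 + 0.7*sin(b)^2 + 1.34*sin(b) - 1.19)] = (11.448*sin(b)^2 + 4.452*sin(b) + 4.2612)*cos(b)/(1.2*sin(b)^3 + 0.7*sin(b)^2 + 1.34*sin(b) - 1.19)^2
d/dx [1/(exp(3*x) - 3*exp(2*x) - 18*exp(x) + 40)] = 3*(-exp(2*x) + 2*exp(x) + 6)*exp(x)/(exp(3*x) - 3*exp(2*x) - 18*exp(x) + 40)^2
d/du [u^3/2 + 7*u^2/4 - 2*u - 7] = 3*u^2/2 + 7*u/2 - 2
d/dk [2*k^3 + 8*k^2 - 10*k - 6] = 6*k^2 + 16*k - 10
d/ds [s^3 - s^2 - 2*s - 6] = 3*s^2 - 2*s - 2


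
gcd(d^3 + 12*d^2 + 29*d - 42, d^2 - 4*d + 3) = d - 1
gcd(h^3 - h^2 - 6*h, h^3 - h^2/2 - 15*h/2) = h^2 - 3*h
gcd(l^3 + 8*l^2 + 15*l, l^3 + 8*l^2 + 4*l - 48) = 1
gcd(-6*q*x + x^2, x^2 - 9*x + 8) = 1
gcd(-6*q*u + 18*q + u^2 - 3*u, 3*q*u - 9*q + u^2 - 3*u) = u - 3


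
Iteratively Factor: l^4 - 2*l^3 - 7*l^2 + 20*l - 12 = (l - 1)*(l^3 - l^2 - 8*l + 12) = (l - 2)*(l - 1)*(l^2 + l - 6) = (l - 2)*(l - 1)*(l + 3)*(l - 2)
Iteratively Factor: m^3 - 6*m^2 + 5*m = (m - 5)*(m^2 - m) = (m - 5)*(m - 1)*(m)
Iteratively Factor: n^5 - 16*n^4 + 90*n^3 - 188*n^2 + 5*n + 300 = (n - 4)*(n^4 - 12*n^3 + 42*n^2 - 20*n - 75) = (n - 4)*(n - 3)*(n^3 - 9*n^2 + 15*n + 25) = (n - 5)*(n - 4)*(n - 3)*(n^2 - 4*n - 5) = (n - 5)*(n - 4)*(n - 3)*(n + 1)*(n - 5)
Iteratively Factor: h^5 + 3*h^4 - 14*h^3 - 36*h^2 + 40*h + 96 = (h + 4)*(h^4 - h^3 - 10*h^2 + 4*h + 24) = (h - 2)*(h + 4)*(h^3 + h^2 - 8*h - 12) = (h - 2)*(h + 2)*(h + 4)*(h^2 - h - 6) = (h - 2)*(h + 2)^2*(h + 4)*(h - 3)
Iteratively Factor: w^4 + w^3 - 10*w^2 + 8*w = (w - 1)*(w^3 + 2*w^2 - 8*w) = (w - 1)*(w + 4)*(w^2 - 2*w) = (w - 2)*(w - 1)*(w + 4)*(w)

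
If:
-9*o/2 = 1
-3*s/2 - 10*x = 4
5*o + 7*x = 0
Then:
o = -2/9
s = -704/189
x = 10/63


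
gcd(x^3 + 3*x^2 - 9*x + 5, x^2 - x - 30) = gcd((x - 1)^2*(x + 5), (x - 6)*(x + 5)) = x + 5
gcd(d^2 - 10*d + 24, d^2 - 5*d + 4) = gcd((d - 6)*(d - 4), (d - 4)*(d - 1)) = d - 4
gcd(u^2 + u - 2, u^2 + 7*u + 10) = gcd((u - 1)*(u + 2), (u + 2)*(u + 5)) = u + 2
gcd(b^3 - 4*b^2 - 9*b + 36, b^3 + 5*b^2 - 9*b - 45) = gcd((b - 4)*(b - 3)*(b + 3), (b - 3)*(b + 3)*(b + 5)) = b^2 - 9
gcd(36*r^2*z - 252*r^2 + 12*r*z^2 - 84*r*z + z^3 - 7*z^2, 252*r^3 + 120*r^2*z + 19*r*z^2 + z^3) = 36*r^2 + 12*r*z + z^2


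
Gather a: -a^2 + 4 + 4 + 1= 9 - a^2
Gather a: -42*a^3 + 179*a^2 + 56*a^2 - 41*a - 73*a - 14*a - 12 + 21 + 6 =-42*a^3 + 235*a^2 - 128*a + 15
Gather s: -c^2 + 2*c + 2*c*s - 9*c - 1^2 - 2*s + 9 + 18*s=-c^2 - 7*c + s*(2*c + 16) + 8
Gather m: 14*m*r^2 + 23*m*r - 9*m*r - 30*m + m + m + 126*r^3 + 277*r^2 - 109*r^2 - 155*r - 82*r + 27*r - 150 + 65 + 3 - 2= m*(14*r^2 + 14*r - 28) + 126*r^3 + 168*r^2 - 210*r - 84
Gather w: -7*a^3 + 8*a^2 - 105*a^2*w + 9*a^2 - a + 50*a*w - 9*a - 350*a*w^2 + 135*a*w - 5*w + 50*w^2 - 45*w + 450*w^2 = -7*a^3 + 17*a^2 - 10*a + w^2*(500 - 350*a) + w*(-105*a^2 + 185*a - 50)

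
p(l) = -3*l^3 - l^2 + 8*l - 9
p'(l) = -9*l^2 - 2*l + 8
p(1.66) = -12.20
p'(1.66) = -20.12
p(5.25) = -428.67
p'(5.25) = -250.56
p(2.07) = -23.33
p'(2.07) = -34.70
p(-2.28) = 3.12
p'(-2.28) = -34.23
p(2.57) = -45.97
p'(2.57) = -56.58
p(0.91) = -4.81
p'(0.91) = -1.27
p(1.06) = -5.22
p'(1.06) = -4.23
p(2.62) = -48.86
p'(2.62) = -59.02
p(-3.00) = 39.00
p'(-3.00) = -67.00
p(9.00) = -2205.00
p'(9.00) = -739.00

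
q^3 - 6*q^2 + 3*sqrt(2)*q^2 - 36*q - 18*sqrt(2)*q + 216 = (q - 6)*(q - 3*sqrt(2))*(q + 6*sqrt(2))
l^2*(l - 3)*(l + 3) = l^4 - 9*l^2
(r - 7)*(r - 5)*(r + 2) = r^3 - 10*r^2 + 11*r + 70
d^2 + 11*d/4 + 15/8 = (d + 5/4)*(d + 3/2)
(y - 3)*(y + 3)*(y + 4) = y^3 + 4*y^2 - 9*y - 36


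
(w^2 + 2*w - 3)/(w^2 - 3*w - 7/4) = 4*(-w^2 - 2*w + 3)/(-4*w^2 + 12*w + 7)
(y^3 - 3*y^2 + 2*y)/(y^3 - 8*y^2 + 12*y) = (y - 1)/(y - 6)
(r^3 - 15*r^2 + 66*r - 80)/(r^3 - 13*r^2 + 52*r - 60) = (r - 8)/(r - 6)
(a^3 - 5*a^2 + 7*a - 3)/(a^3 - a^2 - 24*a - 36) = (-a^3 + 5*a^2 - 7*a + 3)/(-a^3 + a^2 + 24*a + 36)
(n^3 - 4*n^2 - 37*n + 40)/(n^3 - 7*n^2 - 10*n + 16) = (n + 5)/(n + 2)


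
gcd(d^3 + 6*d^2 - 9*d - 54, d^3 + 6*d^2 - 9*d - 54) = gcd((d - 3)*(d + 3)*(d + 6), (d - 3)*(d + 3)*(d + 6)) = d^3 + 6*d^2 - 9*d - 54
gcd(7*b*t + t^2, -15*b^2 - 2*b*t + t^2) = 1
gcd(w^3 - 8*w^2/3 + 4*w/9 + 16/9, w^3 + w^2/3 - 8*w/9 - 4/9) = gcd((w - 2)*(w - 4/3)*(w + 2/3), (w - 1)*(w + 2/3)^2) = w + 2/3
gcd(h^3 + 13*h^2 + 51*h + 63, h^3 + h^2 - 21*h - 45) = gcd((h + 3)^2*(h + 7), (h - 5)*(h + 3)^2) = h^2 + 6*h + 9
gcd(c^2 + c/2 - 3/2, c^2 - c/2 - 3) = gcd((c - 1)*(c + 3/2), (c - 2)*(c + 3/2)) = c + 3/2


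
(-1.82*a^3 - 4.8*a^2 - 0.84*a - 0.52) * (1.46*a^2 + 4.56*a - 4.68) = -2.6572*a^5 - 15.3072*a^4 - 14.5968*a^3 + 17.8744*a^2 + 1.56*a + 2.4336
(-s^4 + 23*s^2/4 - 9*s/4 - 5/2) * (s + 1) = -s^5 - s^4 + 23*s^3/4 + 7*s^2/2 - 19*s/4 - 5/2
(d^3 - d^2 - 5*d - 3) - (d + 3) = d^3 - d^2 - 6*d - 6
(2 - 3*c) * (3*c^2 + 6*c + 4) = -9*c^3 - 12*c^2 + 8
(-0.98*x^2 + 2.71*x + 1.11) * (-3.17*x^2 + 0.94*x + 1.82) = 3.1066*x^4 - 9.5119*x^3 - 2.7549*x^2 + 5.9756*x + 2.0202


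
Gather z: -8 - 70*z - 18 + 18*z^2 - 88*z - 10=18*z^2 - 158*z - 36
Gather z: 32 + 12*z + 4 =12*z + 36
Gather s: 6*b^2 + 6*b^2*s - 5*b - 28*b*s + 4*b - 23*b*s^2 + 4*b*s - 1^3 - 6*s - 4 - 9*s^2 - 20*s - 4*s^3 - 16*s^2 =6*b^2 - b - 4*s^3 + s^2*(-23*b - 25) + s*(6*b^2 - 24*b - 26) - 5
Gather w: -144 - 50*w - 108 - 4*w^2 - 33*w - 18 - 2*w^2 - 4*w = -6*w^2 - 87*w - 270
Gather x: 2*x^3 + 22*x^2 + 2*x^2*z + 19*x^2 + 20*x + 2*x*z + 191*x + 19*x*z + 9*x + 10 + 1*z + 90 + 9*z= 2*x^3 + x^2*(2*z + 41) + x*(21*z + 220) + 10*z + 100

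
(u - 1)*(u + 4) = u^2 + 3*u - 4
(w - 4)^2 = w^2 - 8*w + 16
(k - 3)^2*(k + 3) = k^3 - 3*k^2 - 9*k + 27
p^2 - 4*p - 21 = (p - 7)*(p + 3)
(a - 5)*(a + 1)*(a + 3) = a^3 - a^2 - 17*a - 15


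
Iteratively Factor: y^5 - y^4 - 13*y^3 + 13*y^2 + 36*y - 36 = (y + 3)*(y^4 - 4*y^3 - y^2 + 16*y - 12) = (y - 3)*(y + 3)*(y^3 - y^2 - 4*y + 4) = (y - 3)*(y - 1)*(y + 3)*(y^2 - 4) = (y - 3)*(y - 1)*(y + 2)*(y + 3)*(y - 2)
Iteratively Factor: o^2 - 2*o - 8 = (o - 4)*(o + 2)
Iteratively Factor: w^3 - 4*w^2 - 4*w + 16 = (w - 4)*(w^2 - 4) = (w - 4)*(w - 2)*(w + 2)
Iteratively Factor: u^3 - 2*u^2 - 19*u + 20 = (u + 4)*(u^2 - 6*u + 5) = (u - 1)*(u + 4)*(u - 5)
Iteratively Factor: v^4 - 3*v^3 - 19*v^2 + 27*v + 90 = (v - 5)*(v^3 + 2*v^2 - 9*v - 18) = (v - 5)*(v + 3)*(v^2 - v - 6) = (v - 5)*(v + 2)*(v + 3)*(v - 3)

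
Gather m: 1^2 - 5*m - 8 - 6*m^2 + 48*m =-6*m^2 + 43*m - 7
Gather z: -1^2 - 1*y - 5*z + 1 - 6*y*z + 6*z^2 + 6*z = -y + 6*z^2 + z*(1 - 6*y)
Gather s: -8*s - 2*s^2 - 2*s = -2*s^2 - 10*s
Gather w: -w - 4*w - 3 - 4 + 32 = 25 - 5*w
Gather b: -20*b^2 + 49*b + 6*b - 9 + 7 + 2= -20*b^2 + 55*b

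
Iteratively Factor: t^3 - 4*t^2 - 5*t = (t - 5)*(t^2 + t) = (t - 5)*(t + 1)*(t)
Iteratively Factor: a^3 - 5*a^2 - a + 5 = (a + 1)*(a^2 - 6*a + 5) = (a - 1)*(a + 1)*(a - 5)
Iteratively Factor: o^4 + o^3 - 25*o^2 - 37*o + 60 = (o - 1)*(o^3 + 2*o^2 - 23*o - 60) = (o - 1)*(o + 3)*(o^2 - o - 20) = (o - 1)*(o + 3)*(o + 4)*(o - 5)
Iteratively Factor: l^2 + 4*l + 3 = (l + 3)*(l + 1)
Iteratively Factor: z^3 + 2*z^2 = (z)*(z^2 + 2*z) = z^2*(z + 2)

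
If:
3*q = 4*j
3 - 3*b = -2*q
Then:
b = 2*q/3 + 1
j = 3*q/4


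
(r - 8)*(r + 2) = r^2 - 6*r - 16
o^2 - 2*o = o*(o - 2)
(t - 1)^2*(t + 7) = t^3 + 5*t^2 - 13*t + 7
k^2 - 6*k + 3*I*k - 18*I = (k - 6)*(k + 3*I)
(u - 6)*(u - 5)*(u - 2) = u^3 - 13*u^2 + 52*u - 60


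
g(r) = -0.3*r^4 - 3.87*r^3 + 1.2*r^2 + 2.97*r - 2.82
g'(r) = -1.2*r^3 - 11.61*r^2 + 2.4*r + 2.97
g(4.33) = -387.09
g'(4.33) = -301.73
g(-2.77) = 62.75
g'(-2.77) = -67.26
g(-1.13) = 0.45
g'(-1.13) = -12.84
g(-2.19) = 30.18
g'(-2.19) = -45.36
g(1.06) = -3.31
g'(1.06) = -8.96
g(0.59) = -1.48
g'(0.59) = 0.10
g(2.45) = -56.06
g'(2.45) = -78.49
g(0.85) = -1.96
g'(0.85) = -4.12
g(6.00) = -1166.52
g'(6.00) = -659.79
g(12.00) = -12702.54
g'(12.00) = -3713.67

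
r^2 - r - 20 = (r - 5)*(r + 4)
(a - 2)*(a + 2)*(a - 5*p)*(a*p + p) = a^4*p - 5*a^3*p^2 + a^3*p - 5*a^2*p^2 - 4*a^2*p + 20*a*p^2 - 4*a*p + 20*p^2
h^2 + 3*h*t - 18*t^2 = (h - 3*t)*(h + 6*t)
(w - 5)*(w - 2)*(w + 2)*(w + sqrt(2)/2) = w^4 - 5*w^3 + sqrt(2)*w^3/2 - 4*w^2 - 5*sqrt(2)*w^2/2 - 2*sqrt(2)*w + 20*w + 10*sqrt(2)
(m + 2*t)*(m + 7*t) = m^2 + 9*m*t + 14*t^2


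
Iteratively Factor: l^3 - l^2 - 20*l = (l + 4)*(l^2 - 5*l) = (l - 5)*(l + 4)*(l)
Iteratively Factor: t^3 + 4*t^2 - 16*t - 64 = (t + 4)*(t^2 - 16) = (t - 4)*(t + 4)*(t + 4)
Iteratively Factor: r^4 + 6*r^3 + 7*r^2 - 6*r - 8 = (r + 1)*(r^3 + 5*r^2 + 2*r - 8) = (r + 1)*(r + 2)*(r^2 + 3*r - 4) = (r - 1)*(r + 1)*(r + 2)*(r + 4)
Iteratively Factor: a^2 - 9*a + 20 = (a - 4)*(a - 5)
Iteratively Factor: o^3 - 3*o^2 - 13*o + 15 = (o + 3)*(o^2 - 6*o + 5) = (o - 1)*(o + 3)*(o - 5)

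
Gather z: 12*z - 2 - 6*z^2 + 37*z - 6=-6*z^2 + 49*z - 8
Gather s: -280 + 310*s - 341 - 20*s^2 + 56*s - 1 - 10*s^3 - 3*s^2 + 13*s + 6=-10*s^3 - 23*s^2 + 379*s - 616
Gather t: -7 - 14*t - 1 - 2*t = -16*t - 8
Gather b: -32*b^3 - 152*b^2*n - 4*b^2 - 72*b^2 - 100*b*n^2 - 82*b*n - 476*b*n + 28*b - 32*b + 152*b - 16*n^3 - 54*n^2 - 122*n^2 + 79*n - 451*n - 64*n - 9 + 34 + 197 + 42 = -32*b^3 + b^2*(-152*n - 76) + b*(-100*n^2 - 558*n + 148) - 16*n^3 - 176*n^2 - 436*n + 264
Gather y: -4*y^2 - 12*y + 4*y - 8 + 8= -4*y^2 - 8*y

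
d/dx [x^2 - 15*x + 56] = 2*x - 15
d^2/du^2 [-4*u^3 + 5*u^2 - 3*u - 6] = 10 - 24*u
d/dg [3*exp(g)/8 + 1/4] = 3*exp(g)/8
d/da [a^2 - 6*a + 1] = 2*a - 6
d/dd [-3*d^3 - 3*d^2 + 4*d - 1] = -9*d^2 - 6*d + 4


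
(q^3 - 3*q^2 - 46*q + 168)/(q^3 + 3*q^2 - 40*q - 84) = (q - 4)/(q + 2)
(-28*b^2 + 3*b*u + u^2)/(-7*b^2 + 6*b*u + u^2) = (-4*b + u)/(-b + u)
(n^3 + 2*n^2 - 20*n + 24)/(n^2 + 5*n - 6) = (n^2 - 4*n + 4)/(n - 1)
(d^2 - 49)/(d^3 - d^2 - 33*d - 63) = (d + 7)/(d^2 + 6*d + 9)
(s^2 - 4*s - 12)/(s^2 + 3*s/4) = 4*(s^2 - 4*s - 12)/(s*(4*s + 3))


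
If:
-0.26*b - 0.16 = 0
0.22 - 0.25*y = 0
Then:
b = -0.62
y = 0.88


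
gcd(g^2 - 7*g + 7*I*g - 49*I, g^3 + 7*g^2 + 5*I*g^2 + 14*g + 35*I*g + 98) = g + 7*I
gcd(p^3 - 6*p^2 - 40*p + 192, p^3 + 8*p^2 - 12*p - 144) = p^2 + 2*p - 24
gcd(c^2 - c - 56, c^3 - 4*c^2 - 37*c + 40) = c - 8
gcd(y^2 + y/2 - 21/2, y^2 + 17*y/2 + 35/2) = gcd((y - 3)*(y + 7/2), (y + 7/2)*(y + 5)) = y + 7/2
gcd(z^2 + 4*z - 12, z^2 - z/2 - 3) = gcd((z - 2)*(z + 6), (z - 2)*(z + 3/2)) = z - 2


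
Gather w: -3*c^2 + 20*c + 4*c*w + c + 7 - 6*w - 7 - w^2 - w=-3*c^2 + 21*c - w^2 + w*(4*c - 7)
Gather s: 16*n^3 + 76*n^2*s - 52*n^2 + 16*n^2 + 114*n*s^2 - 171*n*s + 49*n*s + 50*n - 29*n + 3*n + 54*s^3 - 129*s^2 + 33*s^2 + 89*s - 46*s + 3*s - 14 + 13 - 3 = 16*n^3 - 36*n^2 + 24*n + 54*s^3 + s^2*(114*n - 96) + s*(76*n^2 - 122*n + 46) - 4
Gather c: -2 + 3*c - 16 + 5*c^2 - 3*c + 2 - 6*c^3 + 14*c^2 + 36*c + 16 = -6*c^3 + 19*c^2 + 36*c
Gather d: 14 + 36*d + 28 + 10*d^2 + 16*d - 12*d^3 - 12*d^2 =-12*d^3 - 2*d^2 + 52*d + 42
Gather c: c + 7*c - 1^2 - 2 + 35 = 8*c + 32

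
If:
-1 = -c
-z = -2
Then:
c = 1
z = 2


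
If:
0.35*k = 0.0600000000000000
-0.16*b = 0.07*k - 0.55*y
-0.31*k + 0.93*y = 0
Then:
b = 0.12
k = 0.17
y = 0.06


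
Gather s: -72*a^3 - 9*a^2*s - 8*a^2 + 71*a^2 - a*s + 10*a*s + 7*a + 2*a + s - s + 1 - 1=-72*a^3 + 63*a^2 + 9*a + s*(-9*a^2 + 9*a)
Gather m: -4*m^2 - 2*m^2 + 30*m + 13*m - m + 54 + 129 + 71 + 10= -6*m^2 + 42*m + 264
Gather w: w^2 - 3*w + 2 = w^2 - 3*w + 2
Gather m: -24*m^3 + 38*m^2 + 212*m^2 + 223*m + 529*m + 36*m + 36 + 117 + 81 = -24*m^3 + 250*m^2 + 788*m + 234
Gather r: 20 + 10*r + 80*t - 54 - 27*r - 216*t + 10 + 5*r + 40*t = -12*r - 96*t - 24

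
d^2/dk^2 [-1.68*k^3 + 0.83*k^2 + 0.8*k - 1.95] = 1.66 - 10.08*k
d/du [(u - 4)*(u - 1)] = 2*u - 5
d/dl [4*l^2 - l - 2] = 8*l - 1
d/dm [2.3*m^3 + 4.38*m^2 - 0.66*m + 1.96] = 6.9*m^2 + 8.76*m - 0.66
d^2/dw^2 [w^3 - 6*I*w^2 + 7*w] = 6*w - 12*I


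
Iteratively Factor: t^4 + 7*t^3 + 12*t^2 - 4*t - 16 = (t - 1)*(t^3 + 8*t^2 + 20*t + 16) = (t - 1)*(t + 2)*(t^2 + 6*t + 8) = (t - 1)*(t + 2)*(t + 4)*(t + 2)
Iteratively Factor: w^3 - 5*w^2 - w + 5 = (w + 1)*(w^2 - 6*w + 5) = (w - 1)*(w + 1)*(w - 5)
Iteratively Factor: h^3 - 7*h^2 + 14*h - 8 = (h - 2)*(h^2 - 5*h + 4) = (h - 2)*(h - 1)*(h - 4)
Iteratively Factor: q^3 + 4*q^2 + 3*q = (q)*(q^2 + 4*q + 3) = q*(q + 3)*(q + 1)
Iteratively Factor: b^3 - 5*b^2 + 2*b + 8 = (b - 2)*(b^2 - 3*b - 4) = (b - 4)*(b - 2)*(b + 1)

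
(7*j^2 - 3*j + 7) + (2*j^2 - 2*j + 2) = 9*j^2 - 5*j + 9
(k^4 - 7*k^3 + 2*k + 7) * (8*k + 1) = 8*k^5 - 55*k^4 - 7*k^3 + 16*k^2 + 58*k + 7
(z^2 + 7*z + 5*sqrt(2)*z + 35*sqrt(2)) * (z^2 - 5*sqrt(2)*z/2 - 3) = z^4 + 5*sqrt(2)*z^3/2 + 7*z^3 - 28*z^2 + 35*sqrt(2)*z^2/2 - 196*z - 15*sqrt(2)*z - 105*sqrt(2)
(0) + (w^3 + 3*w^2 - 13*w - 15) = w^3 + 3*w^2 - 13*w - 15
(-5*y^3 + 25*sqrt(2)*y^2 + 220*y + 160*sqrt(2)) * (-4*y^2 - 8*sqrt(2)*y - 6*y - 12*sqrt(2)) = 20*y^5 - 60*sqrt(2)*y^4 + 30*y^4 - 1280*y^3 - 90*sqrt(2)*y^3 - 2400*sqrt(2)*y^2 - 1920*y^2 - 3600*sqrt(2)*y - 2560*y - 3840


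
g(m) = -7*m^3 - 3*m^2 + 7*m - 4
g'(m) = -21*m^2 - 6*m + 7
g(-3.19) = 170.37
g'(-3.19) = -187.56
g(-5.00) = 761.00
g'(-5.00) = -488.00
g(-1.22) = -4.29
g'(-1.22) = -16.94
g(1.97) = -55.37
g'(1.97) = -86.32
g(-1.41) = -0.21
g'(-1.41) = -26.29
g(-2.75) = 99.64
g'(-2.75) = -135.31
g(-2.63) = 84.18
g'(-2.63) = -122.47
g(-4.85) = 690.07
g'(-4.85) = -457.87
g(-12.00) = 11576.00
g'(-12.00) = -2945.00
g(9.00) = -5287.00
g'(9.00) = -1748.00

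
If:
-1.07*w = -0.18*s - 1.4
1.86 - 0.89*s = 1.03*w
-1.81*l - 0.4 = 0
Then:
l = -0.22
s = 0.48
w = 1.39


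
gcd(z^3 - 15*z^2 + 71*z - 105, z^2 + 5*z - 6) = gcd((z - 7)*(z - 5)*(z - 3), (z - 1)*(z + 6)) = 1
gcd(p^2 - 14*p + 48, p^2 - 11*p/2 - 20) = p - 8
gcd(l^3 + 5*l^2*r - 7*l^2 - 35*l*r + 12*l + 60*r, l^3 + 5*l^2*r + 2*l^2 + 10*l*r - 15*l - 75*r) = l^2 + 5*l*r - 3*l - 15*r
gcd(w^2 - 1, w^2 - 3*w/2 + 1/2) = w - 1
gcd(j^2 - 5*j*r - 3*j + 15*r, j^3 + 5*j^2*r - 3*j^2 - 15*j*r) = j - 3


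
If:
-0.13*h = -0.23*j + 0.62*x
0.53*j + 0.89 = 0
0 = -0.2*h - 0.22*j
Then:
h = 1.85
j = -1.68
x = -1.01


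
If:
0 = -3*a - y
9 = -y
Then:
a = 3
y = -9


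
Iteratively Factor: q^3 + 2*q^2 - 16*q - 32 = (q - 4)*(q^2 + 6*q + 8) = (q - 4)*(q + 2)*(q + 4)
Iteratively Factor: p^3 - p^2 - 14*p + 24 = (p - 3)*(p^2 + 2*p - 8) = (p - 3)*(p + 4)*(p - 2)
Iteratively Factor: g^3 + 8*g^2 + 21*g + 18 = (g + 3)*(g^2 + 5*g + 6) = (g + 2)*(g + 3)*(g + 3)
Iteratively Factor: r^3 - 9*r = (r)*(r^2 - 9) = r*(r - 3)*(r + 3)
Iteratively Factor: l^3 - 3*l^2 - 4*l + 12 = (l - 2)*(l^2 - l - 6) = (l - 2)*(l + 2)*(l - 3)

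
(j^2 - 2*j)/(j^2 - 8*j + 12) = j/(j - 6)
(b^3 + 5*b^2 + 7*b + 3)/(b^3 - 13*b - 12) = (b + 1)/(b - 4)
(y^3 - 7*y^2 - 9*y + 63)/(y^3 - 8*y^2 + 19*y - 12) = (y^2 - 4*y - 21)/(y^2 - 5*y + 4)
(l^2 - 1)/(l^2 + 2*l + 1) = (l - 1)/(l + 1)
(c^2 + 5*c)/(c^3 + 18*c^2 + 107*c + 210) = c/(c^2 + 13*c + 42)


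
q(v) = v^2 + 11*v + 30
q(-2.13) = 11.11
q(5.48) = 120.31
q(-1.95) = 12.35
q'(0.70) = 12.40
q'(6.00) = 23.00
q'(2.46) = 15.92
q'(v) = 2*v + 11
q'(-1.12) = 8.76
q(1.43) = 47.77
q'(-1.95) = 7.10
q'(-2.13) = 6.74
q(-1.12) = 18.93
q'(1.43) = 13.86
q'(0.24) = 11.48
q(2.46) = 63.11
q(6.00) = 132.00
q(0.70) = 38.19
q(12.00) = 306.00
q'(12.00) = 35.00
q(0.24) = 32.70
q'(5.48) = 21.96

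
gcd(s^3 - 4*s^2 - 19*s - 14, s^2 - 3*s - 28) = s - 7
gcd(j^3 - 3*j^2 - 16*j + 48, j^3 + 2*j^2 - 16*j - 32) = j^2 - 16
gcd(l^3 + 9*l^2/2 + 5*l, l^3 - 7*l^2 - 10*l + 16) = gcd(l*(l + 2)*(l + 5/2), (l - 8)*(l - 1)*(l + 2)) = l + 2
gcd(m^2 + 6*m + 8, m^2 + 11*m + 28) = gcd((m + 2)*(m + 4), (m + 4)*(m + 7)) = m + 4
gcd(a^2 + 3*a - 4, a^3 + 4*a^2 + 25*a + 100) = a + 4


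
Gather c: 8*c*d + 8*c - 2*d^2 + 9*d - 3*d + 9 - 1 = c*(8*d + 8) - 2*d^2 + 6*d + 8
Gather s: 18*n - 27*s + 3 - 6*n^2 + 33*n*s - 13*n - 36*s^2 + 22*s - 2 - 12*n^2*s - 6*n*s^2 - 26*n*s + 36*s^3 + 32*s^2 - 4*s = -6*n^2 + 5*n + 36*s^3 + s^2*(-6*n - 4) + s*(-12*n^2 + 7*n - 9) + 1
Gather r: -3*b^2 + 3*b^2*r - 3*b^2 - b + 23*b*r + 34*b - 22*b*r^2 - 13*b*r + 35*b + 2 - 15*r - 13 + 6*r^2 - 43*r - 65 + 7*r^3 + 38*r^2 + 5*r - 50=-6*b^2 + 68*b + 7*r^3 + r^2*(44 - 22*b) + r*(3*b^2 + 10*b - 53) - 126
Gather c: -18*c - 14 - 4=-18*c - 18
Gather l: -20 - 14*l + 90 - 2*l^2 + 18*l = -2*l^2 + 4*l + 70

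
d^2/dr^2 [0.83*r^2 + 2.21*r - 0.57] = 1.66000000000000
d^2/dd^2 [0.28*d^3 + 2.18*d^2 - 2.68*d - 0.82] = 1.68*d + 4.36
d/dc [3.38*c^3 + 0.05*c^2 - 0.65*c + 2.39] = 10.14*c^2 + 0.1*c - 0.65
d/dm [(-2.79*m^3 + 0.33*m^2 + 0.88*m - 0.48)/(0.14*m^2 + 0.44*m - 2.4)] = (-0.3906*m^4 - 2.4552*m^3 + 20.11*m^2 - 1.4496*m - 1.9008)/(0.0196*m^4 + 0.1232*m^3 - 0.4784*m^2 - 2.112*m + 5.76)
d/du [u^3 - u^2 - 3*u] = 3*u^2 - 2*u - 3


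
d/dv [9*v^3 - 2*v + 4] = 27*v^2 - 2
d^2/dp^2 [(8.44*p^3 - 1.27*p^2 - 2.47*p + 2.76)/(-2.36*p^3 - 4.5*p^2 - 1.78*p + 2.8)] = (193.412384000001*p^6 + 295.269984*p^5 - 728.345088*p^4 - 558.721904*p^3 + 139.357632*p^2 - 452.35968*p - 42.507008)/(13.144256*p^9 + 75.1896*p^8 + 173.111664*p^7 + 157.76196*p^6 - 47.848728*p^5 - 197.90004*p^4 - 73.421048*p^3 + 79.22544*p^2 + 41.8656*p - 21.952)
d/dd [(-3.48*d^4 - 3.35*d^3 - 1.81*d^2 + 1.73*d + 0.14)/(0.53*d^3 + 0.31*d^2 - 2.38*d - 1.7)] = (-1.8444*d^6 - 2.1576*d^5 + 24.768*d^4 + 37.7762*d^3 + 20.6339*d^2 + 6.0672*d - 2.6078)/(0.2809*d^6 + 0.3286*d^5 - 2.4267*d^4 - 3.2776*d^3 + 4.6104*d^2 + 8.092*d + 2.89)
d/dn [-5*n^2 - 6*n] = -10*n - 6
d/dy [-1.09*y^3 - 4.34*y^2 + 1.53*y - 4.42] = -3.27*y^2 - 8.68*y + 1.53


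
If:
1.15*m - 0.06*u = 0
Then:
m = 0.0521739130434783*u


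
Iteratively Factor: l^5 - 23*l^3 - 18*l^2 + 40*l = (l + 2)*(l^4 - 2*l^3 - 19*l^2 + 20*l) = (l - 5)*(l + 2)*(l^3 + 3*l^2 - 4*l) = (l - 5)*(l + 2)*(l + 4)*(l^2 - l) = l*(l - 5)*(l + 2)*(l + 4)*(l - 1)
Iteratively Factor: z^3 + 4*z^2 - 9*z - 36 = (z - 3)*(z^2 + 7*z + 12) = (z - 3)*(z + 3)*(z + 4)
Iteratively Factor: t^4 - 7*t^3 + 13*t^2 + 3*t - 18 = (t - 3)*(t^3 - 4*t^2 + t + 6) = (t - 3)^2*(t^2 - t - 2) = (t - 3)^2*(t - 2)*(t + 1)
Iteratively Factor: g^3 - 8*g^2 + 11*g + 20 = (g + 1)*(g^2 - 9*g + 20) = (g - 5)*(g + 1)*(g - 4)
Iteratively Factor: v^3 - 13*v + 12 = (v - 3)*(v^2 + 3*v - 4) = (v - 3)*(v + 4)*(v - 1)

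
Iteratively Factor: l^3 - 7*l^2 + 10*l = (l - 2)*(l^2 - 5*l) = (l - 5)*(l - 2)*(l)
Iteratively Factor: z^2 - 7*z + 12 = (z - 4)*(z - 3)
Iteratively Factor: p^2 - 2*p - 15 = (p - 5)*(p + 3)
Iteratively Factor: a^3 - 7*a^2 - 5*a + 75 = (a - 5)*(a^2 - 2*a - 15) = (a - 5)*(a + 3)*(a - 5)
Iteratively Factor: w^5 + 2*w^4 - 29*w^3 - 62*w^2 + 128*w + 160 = (w - 2)*(w^4 + 4*w^3 - 21*w^2 - 104*w - 80) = (w - 2)*(w + 1)*(w^3 + 3*w^2 - 24*w - 80) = (w - 5)*(w - 2)*(w + 1)*(w^2 + 8*w + 16) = (w - 5)*(w - 2)*(w + 1)*(w + 4)*(w + 4)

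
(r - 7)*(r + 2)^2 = r^3 - 3*r^2 - 24*r - 28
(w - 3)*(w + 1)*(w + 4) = w^3 + 2*w^2 - 11*w - 12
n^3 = n^3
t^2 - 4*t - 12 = (t - 6)*(t + 2)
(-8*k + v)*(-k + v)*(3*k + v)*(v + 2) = 24*k^3*v + 48*k^3 - 19*k^2*v^2 - 38*k^2*v - 6*k*v^3 - 12*k*v^2 + v^4 + 2*v^3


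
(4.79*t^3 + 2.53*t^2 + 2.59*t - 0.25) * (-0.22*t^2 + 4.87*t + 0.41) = -1.0538*t^5 + 22.7707*t^4 + 13.7152*t^3 + 13.7056*t^2 - 0.1556*t - 0.1025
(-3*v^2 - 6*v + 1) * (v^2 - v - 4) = -3*v^4 - 3*v^3 + 19*v^2 + 23*v - 4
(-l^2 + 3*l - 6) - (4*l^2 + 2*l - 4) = -5*l^2 + l - 2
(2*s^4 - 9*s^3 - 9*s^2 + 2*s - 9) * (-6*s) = -12*s^5 + 54*s^4 + 54*s^3 - 12*s^2 + 54*s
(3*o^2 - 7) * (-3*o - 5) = -9*o^3 - 15*o^2 + 21*o + 35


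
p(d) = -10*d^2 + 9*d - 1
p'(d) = 9 - 20*d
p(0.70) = 0.40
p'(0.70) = -5.00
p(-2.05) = -61.48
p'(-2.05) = 50.00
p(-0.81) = -14.85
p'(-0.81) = 25.20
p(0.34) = 0.90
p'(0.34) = 2.20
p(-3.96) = -193.46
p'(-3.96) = 88.20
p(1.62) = -12.66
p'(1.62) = -23.40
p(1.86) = -18.86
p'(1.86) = -28.20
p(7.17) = -450.56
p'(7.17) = -134.40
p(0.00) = -1.00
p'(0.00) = 9.00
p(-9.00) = -892.00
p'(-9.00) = 189.00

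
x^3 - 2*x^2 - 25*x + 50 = (x - 5)*(x - 2)*(x + 5)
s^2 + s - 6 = (s - 2)*(s + 3)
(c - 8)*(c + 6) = c^2 - 2*c - 48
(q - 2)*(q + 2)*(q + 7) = q^3 + 7*q^2 - 4*q - 28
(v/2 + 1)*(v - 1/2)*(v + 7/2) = v^3/2 + 5*v^2/2 + 17*v/8 - 7/4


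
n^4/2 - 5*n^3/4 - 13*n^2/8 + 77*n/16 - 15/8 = (n/2 + 1)*(n - 5/2)*(n - 3/2)*(n - 1/2)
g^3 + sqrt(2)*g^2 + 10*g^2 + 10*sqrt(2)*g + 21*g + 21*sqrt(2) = (g + 3)*(g + 7)*(g + sqrt(2))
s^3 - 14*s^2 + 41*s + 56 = (s - 8)*(s - 7)*(s + 1)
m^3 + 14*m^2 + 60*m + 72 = (m + 2)*(m + 6)^2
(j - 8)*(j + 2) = j^2 - 6*j - 16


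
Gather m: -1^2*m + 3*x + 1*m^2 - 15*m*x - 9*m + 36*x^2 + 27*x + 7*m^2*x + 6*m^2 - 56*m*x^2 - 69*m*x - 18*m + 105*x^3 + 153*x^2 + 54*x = m^2*(7*x + 7) + m*(-56*x^2 - 84*x - 28) + 105*x^3 + 189*x^2 + 84*x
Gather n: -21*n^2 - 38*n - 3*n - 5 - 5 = -21*n^2 - 41*n - 10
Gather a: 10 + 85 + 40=135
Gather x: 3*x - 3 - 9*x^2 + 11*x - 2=-9*x^2 + 14*x - 5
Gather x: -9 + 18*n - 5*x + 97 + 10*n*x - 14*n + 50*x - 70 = 4*n + x*(10*n + 45) + 18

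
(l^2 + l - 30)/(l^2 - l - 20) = (l + 6)/(l + 4)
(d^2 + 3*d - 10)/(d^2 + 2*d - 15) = (d - 2)/(d - 3)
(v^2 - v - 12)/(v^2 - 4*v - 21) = (v - 4)/(v - 7)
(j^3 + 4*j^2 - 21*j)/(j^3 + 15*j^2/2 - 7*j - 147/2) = 2*j/(2*j + 7)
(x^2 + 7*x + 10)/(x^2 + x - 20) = (x + 2)/(x - 4)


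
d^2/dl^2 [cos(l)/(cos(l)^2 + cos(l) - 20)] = (2*(2*cos(l) + 1)^2*sin(l)^2*cos(l) - (cos(l)^2 + cos(l) - 20)^2*cos(l) + (cos(l)^2 + cos(l) - 20)*(3*cos(2*l) + 4*cos(3*l) - 1)/2)/(cos(l)^2 + cos(l) - 20)^3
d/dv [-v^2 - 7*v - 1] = -2*v - 7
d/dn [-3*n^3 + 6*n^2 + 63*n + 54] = -9*n^2 + 12*n + 63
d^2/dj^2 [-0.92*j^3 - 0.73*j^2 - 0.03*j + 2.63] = -5.52*j - 1.46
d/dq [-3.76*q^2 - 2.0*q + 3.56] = -7.52*q - 2.0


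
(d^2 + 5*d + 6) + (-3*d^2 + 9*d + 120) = -2*d^2 + 14*d + 126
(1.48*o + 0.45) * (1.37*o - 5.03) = 2.0276*o^2 - 6.8279*o - 2.2635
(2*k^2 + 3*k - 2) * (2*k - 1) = 4*k^3 + 4*k^2 - 7*k + 2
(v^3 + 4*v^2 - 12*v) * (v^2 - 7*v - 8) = v^5 - 3*v^4 - 48*v^3 + 52*v^2 + 96*v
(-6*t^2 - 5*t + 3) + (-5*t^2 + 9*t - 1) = -11*t^2 + 4*t + 2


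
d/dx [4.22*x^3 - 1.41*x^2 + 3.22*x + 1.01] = 12.66*x^2 - 2.82*x + 3.22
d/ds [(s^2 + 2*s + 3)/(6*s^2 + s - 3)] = (-11*s^2 - 42*s - 9)/(36*s^4 + 12*s^3 - 35*s^2 - 6*s + 9)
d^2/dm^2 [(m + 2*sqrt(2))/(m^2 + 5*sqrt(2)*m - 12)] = 2*((m + 2*sqrt(2))*(2*m + 5*sqrt(2))^2 - (3*m + 7*sqrt(2))*(m^2 + 5*sqrt(2)*m - 12))/(m^2 + 5*sqrt(2)*m - 12)^3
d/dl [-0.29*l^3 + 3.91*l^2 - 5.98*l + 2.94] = -0.87*l^2 + 7.82*l - 5.98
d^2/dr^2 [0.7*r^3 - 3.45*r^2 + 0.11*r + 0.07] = 4.2*r - 6.9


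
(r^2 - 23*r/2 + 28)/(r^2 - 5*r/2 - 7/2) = (r - 8)/(r + 1)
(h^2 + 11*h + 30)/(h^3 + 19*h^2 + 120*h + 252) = (h + 5)/(h^2 + 13*h + 42)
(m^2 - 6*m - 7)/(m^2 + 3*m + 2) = (m - 7)/(m + 2)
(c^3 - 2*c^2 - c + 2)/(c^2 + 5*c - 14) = (c^2 - 1)/(c + 7)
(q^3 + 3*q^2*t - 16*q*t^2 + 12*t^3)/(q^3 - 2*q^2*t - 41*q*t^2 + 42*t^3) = (q - 2*t)/(q - 7*t)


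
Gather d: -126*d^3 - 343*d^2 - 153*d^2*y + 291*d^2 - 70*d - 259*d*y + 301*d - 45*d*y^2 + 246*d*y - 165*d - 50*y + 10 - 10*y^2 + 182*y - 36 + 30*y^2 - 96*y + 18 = -126*d^3 + d^2*(-153*y - 52) + d*(-45*y^2 - 13*y + 66) + 20*y^2 + 36*y - 8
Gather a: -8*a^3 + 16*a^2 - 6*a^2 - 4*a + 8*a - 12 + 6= -8*a^3 + 10*a^2 + 4*a - 6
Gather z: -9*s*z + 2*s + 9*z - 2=2*s + z*(9 - 9*s) - 2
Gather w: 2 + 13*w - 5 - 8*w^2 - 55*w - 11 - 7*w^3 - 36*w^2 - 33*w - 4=-7*w^3 - 44*w^2 - 75*w - 18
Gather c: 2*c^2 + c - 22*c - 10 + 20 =2*c^2 - 21*c + 10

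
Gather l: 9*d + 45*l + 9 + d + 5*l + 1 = 10*d + 50*l + 10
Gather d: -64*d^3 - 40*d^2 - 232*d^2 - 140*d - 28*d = -64*d^3 - 272*d^2 - 168*d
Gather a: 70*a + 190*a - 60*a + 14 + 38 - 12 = 200*a + 40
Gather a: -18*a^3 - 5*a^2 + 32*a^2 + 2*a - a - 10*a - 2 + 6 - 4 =-18*a^3 + 27*a^2 - 9*a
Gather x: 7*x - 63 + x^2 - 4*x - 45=x^2 + 3*x - 108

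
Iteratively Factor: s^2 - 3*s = (s)*(s - 3)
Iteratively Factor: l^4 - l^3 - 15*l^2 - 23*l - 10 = (l + 1)*(l^3 - 2*l^2 - 13*l - 10) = (l + 1)*(l + 2)*(l^2 - 4*l - 5) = (l + 1)^2*(l + 2)*(l - 5)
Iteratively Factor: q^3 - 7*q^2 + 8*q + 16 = (q - 4)*(q^2 - 3*q - 4) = (q - 4)^2*(q + 1)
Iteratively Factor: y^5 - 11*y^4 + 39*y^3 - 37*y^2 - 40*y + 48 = (y + 1)*(y^4 - 12*y^3 + 51*y^2 - 88*y + 48) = (y - 4)*(y + 1)*(y^3 - 8*y^2 + 19*y - 12) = (y - 4)*(y - 1)*(y + 1)*(y^2 - 7*y + 12) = (y - 4)*(y - 3)*(y - 1)*(y + 1)*(y - 4)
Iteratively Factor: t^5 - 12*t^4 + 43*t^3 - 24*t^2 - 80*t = (t + 1)*(t^4 - 13*t^3 + 56*t^2 - 80*t) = (t - 5)*(t + 1)*(t^3 - 8*t^2 + 16*t) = (t - 5)*(t - 4)*(t + 1)*(t^2 - 4*t) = (t - 5)*(t - 4)^2*(t + 1)*(t)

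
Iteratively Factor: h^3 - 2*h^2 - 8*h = (h + 2)*(h^2 - 4*h) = h*(h + 2)*(h - 4)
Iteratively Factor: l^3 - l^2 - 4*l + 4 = (l - 1)*(l^2 - 4) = (l - 2)*(l - 1)*(l + 2)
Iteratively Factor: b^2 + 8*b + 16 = (b + 4)*(b + 4)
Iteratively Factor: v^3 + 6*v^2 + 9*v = (v + 3)*(v^2 + 3*v) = (v + 3)^2*(v)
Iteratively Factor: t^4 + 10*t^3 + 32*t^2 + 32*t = (t + 2)*(t^3 + 8*t^2 + 16*t) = (t + 2)*(t + 4)*(t^2 + 4*t) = t*(t + 2)*(t + 4)*(t + 4)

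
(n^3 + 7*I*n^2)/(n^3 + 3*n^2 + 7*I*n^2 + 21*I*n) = n/(n + 3)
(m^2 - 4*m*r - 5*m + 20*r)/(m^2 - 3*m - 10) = (m - 4*r)/(m + 2)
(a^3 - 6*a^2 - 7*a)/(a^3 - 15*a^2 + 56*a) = (a + 1)/(a - 8)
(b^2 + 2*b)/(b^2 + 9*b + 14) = b/(b + 7)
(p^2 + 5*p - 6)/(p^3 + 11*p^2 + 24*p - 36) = 1/(p + 6)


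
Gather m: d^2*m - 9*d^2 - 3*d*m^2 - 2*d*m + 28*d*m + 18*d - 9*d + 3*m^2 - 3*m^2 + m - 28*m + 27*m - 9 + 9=-9*d^2 - 3*d*m^2 + 9*d + m*(d^2 + 26*d)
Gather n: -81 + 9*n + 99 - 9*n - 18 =0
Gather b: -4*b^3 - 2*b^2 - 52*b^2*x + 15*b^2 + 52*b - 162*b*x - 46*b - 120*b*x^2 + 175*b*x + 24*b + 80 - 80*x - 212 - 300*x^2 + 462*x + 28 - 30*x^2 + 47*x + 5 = -4*b^3 + b^2*(13 - 52*x) + b*(-120*x^2 + 13*x + 30) - 330*x^2 + 429*x - 99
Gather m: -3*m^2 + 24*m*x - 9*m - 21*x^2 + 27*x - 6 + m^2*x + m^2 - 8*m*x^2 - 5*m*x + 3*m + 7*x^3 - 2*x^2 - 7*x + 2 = m^2*(x - 2) + m*(-8*x^2 + 19*x - 6) + 7*x^3 - 23*x^2 + 20*x - 4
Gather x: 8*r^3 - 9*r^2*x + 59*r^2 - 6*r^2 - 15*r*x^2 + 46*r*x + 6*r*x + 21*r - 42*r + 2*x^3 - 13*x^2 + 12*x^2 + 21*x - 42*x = 8*r^3 + 53*r^2 - 21*r + 2*x^3 + x^2*(-15*r - 1) + x*(-9*r^2 + 52*r - 21)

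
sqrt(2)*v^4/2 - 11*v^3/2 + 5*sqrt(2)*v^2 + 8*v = v*(v - 4*sqrt(2))*(v - 2*sqrt(2))*(sqrt(2)*v/2 + 1/2)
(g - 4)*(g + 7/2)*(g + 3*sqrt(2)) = g^3 - g^2/2 + 3*sqrt(2)*g^2 - 14*g - 3*sqrt(2)*g/2 - 42*sqrt(2)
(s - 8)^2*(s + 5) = s^3 - 11*s^2 - 16*s + 320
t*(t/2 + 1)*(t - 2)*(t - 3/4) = t^4/2 - 3*t^3/8 - 2*t^2 + 3*t/2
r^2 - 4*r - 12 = (r - 6)*(r + 2)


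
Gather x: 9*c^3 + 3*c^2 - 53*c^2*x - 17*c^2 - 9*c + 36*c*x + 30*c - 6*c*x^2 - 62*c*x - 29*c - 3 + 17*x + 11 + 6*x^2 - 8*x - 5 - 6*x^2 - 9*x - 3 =9*c^3 - 14*c^2 - 6*c*x^2 - 8*c + x*(-53*c^2 - 26*c)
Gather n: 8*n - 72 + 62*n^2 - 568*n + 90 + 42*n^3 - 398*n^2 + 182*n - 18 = 42*n^3 - 336*n^2 - 378*n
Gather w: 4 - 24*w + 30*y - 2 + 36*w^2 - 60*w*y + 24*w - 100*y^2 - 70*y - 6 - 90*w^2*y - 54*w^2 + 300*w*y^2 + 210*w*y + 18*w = w^2*(-90*y - 18) + w*(300*y^2 + 150*y + 18) - 100*y^2 - 40*y - 4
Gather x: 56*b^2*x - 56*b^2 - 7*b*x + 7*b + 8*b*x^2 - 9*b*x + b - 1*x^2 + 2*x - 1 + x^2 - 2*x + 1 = -56*b^2 + 8*b*x^2 + 8*b + x*(56*b^2 - 16*b)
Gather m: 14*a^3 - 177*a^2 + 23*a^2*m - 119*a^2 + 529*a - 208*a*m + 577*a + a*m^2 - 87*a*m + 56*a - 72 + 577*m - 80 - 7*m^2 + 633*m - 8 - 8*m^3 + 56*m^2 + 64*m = 14*a^3 - 296*a^2 + 1162*a - 8*m^3 + m^2*(a + 49) + m*(23*a^2 - 295*a + 1274) - 160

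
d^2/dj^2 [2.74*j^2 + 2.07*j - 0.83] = 5.48000000000000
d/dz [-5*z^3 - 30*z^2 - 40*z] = -15*z^2 - 60*z - 40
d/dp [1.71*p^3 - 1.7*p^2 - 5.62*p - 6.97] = 5.13*p^2 - 3.4*p - 5.62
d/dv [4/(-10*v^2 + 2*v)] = 2*(10*v - 1)/(v^2*(5*v - 1)^2)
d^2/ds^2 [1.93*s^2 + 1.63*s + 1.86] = 3.86000000000000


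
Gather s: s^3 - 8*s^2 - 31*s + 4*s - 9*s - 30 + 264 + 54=s^3 - 8*s^2 - 36*s + 288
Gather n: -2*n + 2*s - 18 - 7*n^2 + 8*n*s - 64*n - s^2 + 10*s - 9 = -7*n^2 + n*(8*s - 66) - s^2 + 12*s - 27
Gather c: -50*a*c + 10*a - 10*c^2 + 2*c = 10*a - 10*c^2 + c*(2 - 50*a)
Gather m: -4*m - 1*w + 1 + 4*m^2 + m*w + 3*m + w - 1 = 4*m^2 + m*(w - 1)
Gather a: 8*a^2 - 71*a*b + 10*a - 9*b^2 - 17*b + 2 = 8*a^2 + a*(10 - 71*b) - 9*b^2 - 17*b + 2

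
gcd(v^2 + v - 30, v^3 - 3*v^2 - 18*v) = 1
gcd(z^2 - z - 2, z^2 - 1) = z + 1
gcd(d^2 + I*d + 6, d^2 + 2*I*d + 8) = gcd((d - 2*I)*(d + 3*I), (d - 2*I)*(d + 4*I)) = d - 2*I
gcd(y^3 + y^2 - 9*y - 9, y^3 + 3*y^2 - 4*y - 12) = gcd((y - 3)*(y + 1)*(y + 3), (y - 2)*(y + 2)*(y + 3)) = y + 3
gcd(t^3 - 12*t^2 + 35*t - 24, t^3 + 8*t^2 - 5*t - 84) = t - 3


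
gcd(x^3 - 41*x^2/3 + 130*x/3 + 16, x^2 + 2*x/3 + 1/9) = x + 1/3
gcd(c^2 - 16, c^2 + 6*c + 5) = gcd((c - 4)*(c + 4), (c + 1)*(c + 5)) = 1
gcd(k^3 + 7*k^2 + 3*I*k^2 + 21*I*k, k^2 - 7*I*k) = k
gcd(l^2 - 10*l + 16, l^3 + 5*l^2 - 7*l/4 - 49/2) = l - 2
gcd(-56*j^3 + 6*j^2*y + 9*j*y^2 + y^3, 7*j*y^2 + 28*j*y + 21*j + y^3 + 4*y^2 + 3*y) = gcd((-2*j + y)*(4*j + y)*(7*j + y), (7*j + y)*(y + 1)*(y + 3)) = 7*j + y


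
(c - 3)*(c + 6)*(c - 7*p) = c^3 - 7*c^2*p + 3*c^2 - 21*c*p - 18*c + 126*p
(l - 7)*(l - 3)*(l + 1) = l^3 - 9*l^2 + 11*l + 21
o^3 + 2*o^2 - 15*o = o*(o - 3)*(o + 5)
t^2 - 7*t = t*(t - 7)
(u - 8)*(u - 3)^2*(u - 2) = u^4 - 16*u^3 + 85*u^2 - 186*u + 144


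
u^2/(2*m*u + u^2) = u/(2*m + u)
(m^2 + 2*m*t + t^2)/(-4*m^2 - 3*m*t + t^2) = (m + t)/(-4*m + t)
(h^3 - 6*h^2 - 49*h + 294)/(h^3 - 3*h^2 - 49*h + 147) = (h - 6)/(h - 3)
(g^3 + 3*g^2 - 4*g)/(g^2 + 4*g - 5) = g*(g + 4)/(g + 5)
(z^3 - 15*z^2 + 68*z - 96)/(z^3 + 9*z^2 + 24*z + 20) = (z^3 - 15*z^2 + 68*z - 96)/(z^3 + 9*z^2 + 24*z + 20)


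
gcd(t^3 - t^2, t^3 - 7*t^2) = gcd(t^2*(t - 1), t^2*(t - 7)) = t^2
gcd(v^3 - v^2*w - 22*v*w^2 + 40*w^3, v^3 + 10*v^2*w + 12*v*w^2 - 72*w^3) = v - 2*w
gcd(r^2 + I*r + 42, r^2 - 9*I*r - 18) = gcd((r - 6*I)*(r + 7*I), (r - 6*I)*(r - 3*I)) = r - 6*I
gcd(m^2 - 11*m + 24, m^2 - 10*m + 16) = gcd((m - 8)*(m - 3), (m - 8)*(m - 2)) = m - 8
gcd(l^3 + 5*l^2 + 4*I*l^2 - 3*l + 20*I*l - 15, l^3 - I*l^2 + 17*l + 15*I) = l^2 + 4*I*l - 3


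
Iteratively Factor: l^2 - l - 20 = (l - 5)*(l + 4)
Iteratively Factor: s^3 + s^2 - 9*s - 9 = (s + 3)*(s^2 - 2*s - 3) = (s + 1)*(s + 3)*(s - 3)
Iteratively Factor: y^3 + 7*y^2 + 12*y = (y)*(y^2 + 7*y + 12) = y*(y + 3)*(y + 4)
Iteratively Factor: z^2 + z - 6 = (z + 3)*(z - 2)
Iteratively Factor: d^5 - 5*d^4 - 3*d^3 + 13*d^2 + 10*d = (d + 1)*(d^4 - 6*d^3 + 3*d^2 + 10*d) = (d - 2)*(d + 1)*(d^3 - 4*d^2 - 5*d) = (d - 2)*(d + 1)^2*(d^2 - 5*d) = (d - 5)*(d - 2)*(d + 1)^2*(d)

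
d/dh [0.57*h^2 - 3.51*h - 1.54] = 1.14*h - 3.51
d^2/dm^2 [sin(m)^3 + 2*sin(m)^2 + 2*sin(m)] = -9*sin(m)^3 - 8*sin(m)^2 + 4*sin(m) + 4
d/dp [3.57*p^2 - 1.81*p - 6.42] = 7.14*p - 1.81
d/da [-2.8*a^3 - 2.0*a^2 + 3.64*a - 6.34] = -8.4*a^2 - 4.0*a + 3.64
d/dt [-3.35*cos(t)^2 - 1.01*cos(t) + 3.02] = (6.7*cos(t) + 1.01)*sin(t)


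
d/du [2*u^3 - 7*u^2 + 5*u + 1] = 6*u^2 - 14*u + 5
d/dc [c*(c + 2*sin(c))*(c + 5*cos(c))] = -c*(c + 2*sin(c))*(5*sin(c) - 1) + c*(c + 5*cos(c))*(2*cos(c) + 1) + (c + 2*sin(c))*(c + 5*cos(c))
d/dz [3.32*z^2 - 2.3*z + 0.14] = 6.64*z - 2.3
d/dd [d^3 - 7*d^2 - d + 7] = 3*d^2 - 14*d - 1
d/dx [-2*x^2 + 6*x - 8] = 6 - 4*x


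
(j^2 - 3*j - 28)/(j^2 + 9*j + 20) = (j - 7)/(j + 5)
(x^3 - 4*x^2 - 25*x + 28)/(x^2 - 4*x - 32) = (x^2 - 8*x + 7)/(x - 8)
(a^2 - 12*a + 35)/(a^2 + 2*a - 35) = (a - 7)/(a + 7)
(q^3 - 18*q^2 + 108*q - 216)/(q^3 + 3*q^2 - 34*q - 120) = (q^2 - 12*q + 36)/(q^2 + 9*q + 20)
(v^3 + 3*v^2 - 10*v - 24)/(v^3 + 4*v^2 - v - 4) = (v^2 - v - 6)/(v^2 - 1)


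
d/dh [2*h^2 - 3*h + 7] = 4*h - 3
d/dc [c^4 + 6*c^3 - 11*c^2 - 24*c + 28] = 4*c^3 + 18*c^2 - 22*c - 24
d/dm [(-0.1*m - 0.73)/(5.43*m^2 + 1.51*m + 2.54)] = (0.543*m^2 + 7.9278*m + 0.8483)/(29.4849*m^4 + 16.3986*m^3 + 29.8645*m^2 + 7.6708*m + 6.4516)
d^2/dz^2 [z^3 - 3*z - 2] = 6*z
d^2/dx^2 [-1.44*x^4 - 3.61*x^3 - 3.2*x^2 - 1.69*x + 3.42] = -17.28*x^2 - 21.66*x - 6.4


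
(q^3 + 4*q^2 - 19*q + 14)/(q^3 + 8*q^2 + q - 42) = (q - 1)/(q + 3)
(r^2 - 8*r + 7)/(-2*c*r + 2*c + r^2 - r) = (r - 7)/(-2*c + r)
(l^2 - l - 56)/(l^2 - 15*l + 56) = (l + 7)/(l - 7)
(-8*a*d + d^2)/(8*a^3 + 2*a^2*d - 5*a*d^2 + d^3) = d*(-8*a + d)/(8*a^3 + 2*a^2*d - 5*a*d^2 + d^3)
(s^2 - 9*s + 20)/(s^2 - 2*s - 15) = (s - 4)/(s + 3)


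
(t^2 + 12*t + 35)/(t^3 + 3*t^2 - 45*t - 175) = (t + 7)/(t^2 - 2*t - 35)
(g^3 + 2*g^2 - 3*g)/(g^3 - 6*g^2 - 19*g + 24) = g/(g - 8)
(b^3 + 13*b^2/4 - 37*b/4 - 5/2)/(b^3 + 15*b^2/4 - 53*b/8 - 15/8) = 2*(b - 2)/(2*b - 3)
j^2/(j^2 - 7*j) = j/(j - 7)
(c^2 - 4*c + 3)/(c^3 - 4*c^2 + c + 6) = (c - 1)/(c^2 - c - 2)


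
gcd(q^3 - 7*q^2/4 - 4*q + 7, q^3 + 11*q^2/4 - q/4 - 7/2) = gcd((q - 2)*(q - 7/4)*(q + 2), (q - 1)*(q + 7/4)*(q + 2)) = q + 2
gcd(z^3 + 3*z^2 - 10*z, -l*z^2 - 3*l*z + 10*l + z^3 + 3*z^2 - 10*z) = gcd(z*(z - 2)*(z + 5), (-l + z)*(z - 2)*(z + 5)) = z^2 + 3*z - 10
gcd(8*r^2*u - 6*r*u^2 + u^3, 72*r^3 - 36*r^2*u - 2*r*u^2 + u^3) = 2*r - u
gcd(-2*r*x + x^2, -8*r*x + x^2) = x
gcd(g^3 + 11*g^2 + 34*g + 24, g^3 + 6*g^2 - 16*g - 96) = g^2 + 10*g + 24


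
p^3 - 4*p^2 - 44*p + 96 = (p - 8)*(p - 2)*(p + 6)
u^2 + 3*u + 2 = (u + 1)*(u + 2)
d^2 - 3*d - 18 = (d - 6)*(d + 3)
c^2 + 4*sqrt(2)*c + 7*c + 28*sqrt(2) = (c + 7)*(c + 4*sqrt(2))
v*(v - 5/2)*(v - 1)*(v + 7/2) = v^4 - 39*v^2/4 + 35*v/4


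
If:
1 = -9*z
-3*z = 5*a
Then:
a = 1/15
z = -1/9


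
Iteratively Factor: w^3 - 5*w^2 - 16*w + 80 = (w - 5)*(w^2 - 16) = (w - 5)*(w + 4)*(w - 4)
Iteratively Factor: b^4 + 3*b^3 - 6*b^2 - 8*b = (b + 4)*(b^3 - b^2 - 2*b) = b*(b + 4)*(b^2 - b - 2) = b*(b + 1)*(b + 4)*(b - 2)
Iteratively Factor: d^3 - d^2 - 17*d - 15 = (d + 3)*(d^2 - 4*d - 5) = (d + 1)*(d + 3)*(d - 5)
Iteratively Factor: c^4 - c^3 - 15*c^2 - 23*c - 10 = (c + 1)*(c^3 - 2*c^2 - 13*c - 10) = (c + 1)^2*(c^2 - 3*c - 10) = (c - 5)*(c + 1)^2*(c + 2)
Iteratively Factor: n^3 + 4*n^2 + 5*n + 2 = (n + 1)*(n^2 + 3*n + 2) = (n + 1)^2*(n + 2)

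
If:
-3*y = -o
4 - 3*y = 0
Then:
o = 4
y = 4/3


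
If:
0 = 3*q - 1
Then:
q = 1/3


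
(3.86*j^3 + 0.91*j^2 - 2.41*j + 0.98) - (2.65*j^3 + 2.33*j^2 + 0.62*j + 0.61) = 1.21*j^3 - 1.42*j^2 - 3.03*j + 0.37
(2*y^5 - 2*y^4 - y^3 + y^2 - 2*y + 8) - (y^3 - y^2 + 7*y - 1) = 2*y^5 - 2*y^4 - 2*y^3 + 2*y^2 - 9*y + 9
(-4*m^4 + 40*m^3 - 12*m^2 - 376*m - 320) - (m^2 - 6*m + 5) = -4*m^4 + 40*m^3 - 13*m^2 - 370*m - 325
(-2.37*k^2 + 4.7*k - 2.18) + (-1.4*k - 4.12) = -2.37*k^2 + 3.3*k - 6.3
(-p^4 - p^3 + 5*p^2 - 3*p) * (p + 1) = -p^5 - 2*p^4 + 4*p^3 + 2*p^2 - 3*p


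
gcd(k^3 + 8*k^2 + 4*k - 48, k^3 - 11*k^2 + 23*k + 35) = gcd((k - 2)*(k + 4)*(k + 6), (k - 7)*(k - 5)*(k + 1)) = 1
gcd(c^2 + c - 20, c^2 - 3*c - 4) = c - 4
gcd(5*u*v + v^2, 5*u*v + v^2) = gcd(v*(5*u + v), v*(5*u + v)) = 5*u*v + v^2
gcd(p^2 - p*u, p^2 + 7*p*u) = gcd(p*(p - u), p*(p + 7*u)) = p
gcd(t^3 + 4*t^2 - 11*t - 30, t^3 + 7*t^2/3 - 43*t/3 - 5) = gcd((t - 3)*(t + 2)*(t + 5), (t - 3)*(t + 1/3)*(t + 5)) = t^2 + 2*t - 15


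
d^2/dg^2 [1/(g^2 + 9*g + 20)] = 2*(-g^2 - 9*g + (2*g + 9)^2 - 20)/(g^2 + 9*g + 20)^3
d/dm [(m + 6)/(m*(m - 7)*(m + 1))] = 2*(-m^3 - 6*m^2 + 36*m + 21)/(m^2*(m^4 - 12*m^3 + 22*m^2 + 84*m + 49))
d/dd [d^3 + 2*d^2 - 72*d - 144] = 3*d^2 + 4*d - 72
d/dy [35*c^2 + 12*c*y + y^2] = 12*c + 2*y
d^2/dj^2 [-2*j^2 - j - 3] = -4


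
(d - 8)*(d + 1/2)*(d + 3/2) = d^3 - 6*d^2 - 61*d/4 - 6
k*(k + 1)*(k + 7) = k^3 + 8*k^2 + 7*k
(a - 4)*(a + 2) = a^2 - 2*a - 8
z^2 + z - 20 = (z - 4)*(z + 5)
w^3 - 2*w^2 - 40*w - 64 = (w - 8)*(w + 2)*(w + 4)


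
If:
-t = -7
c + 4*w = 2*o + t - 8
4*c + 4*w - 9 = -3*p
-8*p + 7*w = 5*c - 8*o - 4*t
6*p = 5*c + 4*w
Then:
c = 2106/965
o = -53/386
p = 1199/965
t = 7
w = -834/965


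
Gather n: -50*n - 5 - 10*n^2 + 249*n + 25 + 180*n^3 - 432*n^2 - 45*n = 180*n^3 - 442*n^2 + 154*n + 20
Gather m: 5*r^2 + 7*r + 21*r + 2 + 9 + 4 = 5*r^2 + 28*r + 15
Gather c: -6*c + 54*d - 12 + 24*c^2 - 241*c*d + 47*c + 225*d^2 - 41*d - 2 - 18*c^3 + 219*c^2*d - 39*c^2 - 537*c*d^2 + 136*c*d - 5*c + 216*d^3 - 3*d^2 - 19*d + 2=-18*c^3 + c^2*(219*d - 15) + c*(-537*d^2 - 105*d + 36) + 216*d^3 + 222*d^2 - 6*d - 12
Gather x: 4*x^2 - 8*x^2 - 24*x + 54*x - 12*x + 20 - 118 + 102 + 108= -4*x^2 + 18*x + 112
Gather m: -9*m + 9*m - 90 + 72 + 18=0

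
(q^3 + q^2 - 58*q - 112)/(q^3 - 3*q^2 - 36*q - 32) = (q^2 + 9*q + 14)/(q^2 + 5*q + 4)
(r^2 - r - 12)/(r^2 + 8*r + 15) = (r - 4)/(r + 5)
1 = 1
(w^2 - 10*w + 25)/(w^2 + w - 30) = (w - 5)/(w + 6)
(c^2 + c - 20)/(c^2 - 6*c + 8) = (c + 5)/(c - 2)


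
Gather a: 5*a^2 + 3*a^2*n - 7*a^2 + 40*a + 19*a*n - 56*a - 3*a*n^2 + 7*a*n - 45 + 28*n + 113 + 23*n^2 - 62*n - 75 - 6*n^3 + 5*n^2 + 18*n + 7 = a^2*(3*n - 2) + a*(-3*n^2 + 26*n - 16) - 6*n^3 + 28*n^2 - 16*n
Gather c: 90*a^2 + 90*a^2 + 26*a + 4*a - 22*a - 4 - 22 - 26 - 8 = 180*a^2 + 8*a - 60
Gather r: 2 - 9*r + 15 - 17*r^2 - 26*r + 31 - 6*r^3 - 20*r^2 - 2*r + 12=-6*r^3 - 37*r^2 - 37*r + 60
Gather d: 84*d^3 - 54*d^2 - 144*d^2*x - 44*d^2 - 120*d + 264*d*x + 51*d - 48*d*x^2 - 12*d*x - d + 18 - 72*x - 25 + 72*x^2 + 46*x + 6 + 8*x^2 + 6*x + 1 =84*d^3 + d^2*(-144*x - 98) + d*(-48*x^2 + 252*x - 70) + 80*x^2 - 20*x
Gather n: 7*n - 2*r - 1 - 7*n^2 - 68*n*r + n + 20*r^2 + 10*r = -7*n^2 + n*(8 - 68*r) + 20*r^2 + 8*r - 1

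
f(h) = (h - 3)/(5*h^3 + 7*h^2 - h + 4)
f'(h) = (h - 3)*(-15*h^2 - 14*h + 1)/(5*h^3 + 7*h^2 - h + 4)^2 + 1/(5*h^3 + 7*h^2 - h + 4)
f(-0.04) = -0.75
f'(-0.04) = -0.04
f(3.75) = 0.00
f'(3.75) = 0.00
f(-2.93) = 0.10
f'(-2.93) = 0.13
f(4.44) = 0.00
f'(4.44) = 0.00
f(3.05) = 0.00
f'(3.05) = 0.00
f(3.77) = 0.00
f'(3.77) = 0.00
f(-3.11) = 0.08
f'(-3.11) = 0.09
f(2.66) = -0.00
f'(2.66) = 0.01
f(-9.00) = 0.00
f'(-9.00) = 0.00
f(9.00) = 0.00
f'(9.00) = 0.00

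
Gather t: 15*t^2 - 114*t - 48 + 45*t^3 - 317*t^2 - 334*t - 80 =45*t^3 - 302*t^2 - 448*t - 128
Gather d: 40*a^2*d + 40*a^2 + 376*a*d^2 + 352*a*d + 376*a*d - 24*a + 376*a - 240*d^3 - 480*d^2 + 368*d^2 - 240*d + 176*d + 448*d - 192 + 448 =40*a^2 + 352*a - 240*d^3 + d^2*(376*a - 112) + d*(40*a^2 + 728*a + 384) + 256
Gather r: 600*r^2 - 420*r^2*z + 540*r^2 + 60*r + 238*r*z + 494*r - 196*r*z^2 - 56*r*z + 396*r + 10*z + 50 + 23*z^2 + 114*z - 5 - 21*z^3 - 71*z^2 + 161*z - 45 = r^2*(1140 - 420*z) + r*(-196*z^2 + 182*z + 950) - 21*z^3 - 48*z^2 + 285*z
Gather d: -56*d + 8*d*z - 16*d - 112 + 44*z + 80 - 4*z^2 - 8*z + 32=d*(8*z - 72) - 4*z^2 + 36*z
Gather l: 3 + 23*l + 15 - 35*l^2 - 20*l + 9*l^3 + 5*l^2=9*l^3 - 30*l^2 + 3*l + 18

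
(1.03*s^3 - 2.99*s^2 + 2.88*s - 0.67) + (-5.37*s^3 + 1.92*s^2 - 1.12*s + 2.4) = -4.34*s^3 - 1.07*s^2 + 1.76*s + 1.73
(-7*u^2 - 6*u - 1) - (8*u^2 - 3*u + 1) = -15*u^2 - 3*u - 2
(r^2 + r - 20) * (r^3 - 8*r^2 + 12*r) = r^5 - 7*r^4 - 16*r^3 + 172*r^2 - 240*r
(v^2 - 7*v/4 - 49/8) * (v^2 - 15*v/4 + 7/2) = v^4 - 11*v^3/2 + 63*v^2/16 + 539*v/32 - 343/16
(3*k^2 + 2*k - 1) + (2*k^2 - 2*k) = 5*k^2 - 1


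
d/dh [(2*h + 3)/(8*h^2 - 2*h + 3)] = 4*(-4*h^2 - 12*h + 3)/(64*h^4 - 32*h^3 + 52*h^2 - 12*h + 9)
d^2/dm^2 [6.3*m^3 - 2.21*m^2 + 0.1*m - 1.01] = 37.8*m - 4.42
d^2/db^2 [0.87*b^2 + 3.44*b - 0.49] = 1.74000000000000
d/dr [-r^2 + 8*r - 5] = 8 - 2*r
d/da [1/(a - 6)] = -1/(a - 6)^2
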